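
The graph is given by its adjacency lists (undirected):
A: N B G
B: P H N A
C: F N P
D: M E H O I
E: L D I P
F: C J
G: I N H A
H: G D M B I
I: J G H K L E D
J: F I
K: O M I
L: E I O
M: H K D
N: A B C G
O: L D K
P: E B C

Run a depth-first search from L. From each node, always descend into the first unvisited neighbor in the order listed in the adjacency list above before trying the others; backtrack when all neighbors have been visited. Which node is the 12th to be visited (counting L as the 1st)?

A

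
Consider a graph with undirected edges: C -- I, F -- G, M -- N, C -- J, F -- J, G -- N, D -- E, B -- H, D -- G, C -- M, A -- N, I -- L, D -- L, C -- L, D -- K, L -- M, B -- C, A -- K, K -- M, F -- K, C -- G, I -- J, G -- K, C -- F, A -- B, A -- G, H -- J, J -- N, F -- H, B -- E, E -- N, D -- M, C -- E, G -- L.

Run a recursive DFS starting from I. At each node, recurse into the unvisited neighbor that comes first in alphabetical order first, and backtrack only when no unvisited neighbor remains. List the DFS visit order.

Visit I
I → C
C → B
B → A
A → G
G → D
D → E
E → N
N → J
J → F
F → H
F → K
K → M
M → L

I -> C -> B -> A -> G -> D -> E -> N -> J -> F -> H -> K -> M -> L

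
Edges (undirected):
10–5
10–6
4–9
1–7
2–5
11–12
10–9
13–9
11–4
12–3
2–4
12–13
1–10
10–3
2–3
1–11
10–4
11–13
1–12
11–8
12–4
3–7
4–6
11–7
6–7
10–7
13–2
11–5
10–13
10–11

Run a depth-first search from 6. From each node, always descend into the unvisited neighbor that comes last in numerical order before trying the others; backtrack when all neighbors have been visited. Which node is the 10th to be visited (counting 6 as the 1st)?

5

Visit 6
6 → 10
10 → 13
13 → 12
12 → 11
11 → 8
11 → 7
7 → 3
3 → 2
2 → 5
2 → 4
4 → 9
7 → 1

Visit order: 6, 10, 13, 12, 11, 8, 7, 3, 2, 5, 4, 9, 1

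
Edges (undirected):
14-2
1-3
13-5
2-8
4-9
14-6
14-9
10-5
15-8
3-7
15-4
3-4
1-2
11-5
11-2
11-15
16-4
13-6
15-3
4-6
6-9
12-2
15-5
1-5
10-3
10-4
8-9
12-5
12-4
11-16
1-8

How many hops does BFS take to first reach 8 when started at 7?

Level 0: 7
Level 1: 3
Level 2: 1, 4, 10, 15
Level 3: 2, 5, 6, 8, 9, 11, 12, 16
Level 4: 13, 14
8 first appears at level 3.

3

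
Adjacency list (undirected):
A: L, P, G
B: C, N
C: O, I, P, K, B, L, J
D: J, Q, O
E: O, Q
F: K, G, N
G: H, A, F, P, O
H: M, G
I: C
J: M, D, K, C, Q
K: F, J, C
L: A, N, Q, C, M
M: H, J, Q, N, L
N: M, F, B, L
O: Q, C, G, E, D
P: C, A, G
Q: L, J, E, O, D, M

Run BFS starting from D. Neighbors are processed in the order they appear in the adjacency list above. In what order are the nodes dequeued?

Visit D; enqueue J, Q, O → queue [J, Q, O]
Visit J; enqueue M, K, C → queue [Q, O, M, K, C]
Visit Q; enqueue L, E → queue [O, M, K, C, L, E]
Visit O; enqueue G → queue [M, K, C, L, E, G]
Visit M; enqueue H, N → queue [K, C, L, E, G, H, N]
Visit K; enqueue F → queue [C, L, E, G, H, N, F]
Visit C; enqueue I, P, B → queue [L, E, G, H, N, F, I, P, B]
Visit L; enqueue A → queue [E, G, H, N, F, I, P, B, A]
Visit E → queue [G, H, N, F, I, P, B, A]
Visit G → queue [H, N, F, I, P, B, A]
Visit H → queue [N, F, I, P, B, A]
Visit N → queue [F, I, P, B, A]
Visit F → queue [I, P, B, A]
Visit I → queue [P, B, A]
Visit P → queue [B, A]
Visit B → queue [A]
Visit A → queue []

D J Q O M K C L E G H N F I P B A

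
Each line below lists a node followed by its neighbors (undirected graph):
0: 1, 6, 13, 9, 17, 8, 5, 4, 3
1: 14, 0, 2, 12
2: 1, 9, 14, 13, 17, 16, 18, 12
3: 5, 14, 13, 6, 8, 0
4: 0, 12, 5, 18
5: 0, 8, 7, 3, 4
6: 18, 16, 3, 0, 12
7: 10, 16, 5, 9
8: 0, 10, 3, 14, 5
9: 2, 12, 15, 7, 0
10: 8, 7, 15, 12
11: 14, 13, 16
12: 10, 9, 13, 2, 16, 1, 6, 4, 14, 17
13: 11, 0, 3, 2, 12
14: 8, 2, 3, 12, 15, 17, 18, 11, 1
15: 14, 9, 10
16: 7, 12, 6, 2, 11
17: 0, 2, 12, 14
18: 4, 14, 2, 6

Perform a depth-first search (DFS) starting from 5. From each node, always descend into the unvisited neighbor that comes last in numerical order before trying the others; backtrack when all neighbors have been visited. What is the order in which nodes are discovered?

Visit 5
5 → 8
8 → 14
14 → 18
18 → 6
6 → 16
16 → 12
12 → 17
17 → 2
2 → 13
13 → 11
13 → 3
3 → 0
0 → 9
9 → 15
15 → 10
10 → 7
0 → 4
0 → 1

5 → 8 → 14 → 18 → 6 → 16 → 12 → 17 → 2 → 13 → 11 → 3 → 0 → 9 → 15 → 10 → 7 → 4 → 1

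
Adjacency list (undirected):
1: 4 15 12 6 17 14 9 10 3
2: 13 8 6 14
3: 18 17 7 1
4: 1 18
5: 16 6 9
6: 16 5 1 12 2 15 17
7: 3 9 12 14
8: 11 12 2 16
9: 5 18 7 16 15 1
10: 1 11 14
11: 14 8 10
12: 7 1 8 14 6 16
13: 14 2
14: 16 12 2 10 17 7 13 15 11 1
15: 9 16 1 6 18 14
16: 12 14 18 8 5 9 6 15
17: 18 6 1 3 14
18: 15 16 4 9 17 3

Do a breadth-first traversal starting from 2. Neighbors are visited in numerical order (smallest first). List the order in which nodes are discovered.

Visit 2; enqueue 6, 8, 13, 14 → queue [6, 8, 13, 14]
Visit 6; enqueue 1, 5, 12, 15, 16, 17 → queue [8, 13, 14, 1, 5, 12, 15, 16, 17]
Visit 8; enqueue 11 → queue [13, 14, 1, 5, 12, 15, 16, 17, 11]
Visit 13 → queue [14, 1, 5, 12, 15, 16, 17, 11]
Visit 14; enqueue 7, 10 → queue [1, 5, 12, 15, 16, 17, 11, 7, 10]
Visit 1; enqueue 3, 4, 9 → queue [5, 12, 15, 16, 17, 11, 7, 10, 3, 4, 9]
Visit 5 → queue [12, 15, 16, 17, 11, 7, 10, 3, 4, 9]
Visit 12 → queue [15, 16, 17, 11, 7, 10, 3, 4, 9]
Visit 15; enqueue 18 → queue [16, 17, 11, 7, 10, 3, 4, 9, 18]
Visit 16 → queue [17, 11, 7, 10, 3, 4, 9, 18]
Visit 17 → queue [11, 7, 10, 3, 4, 9, 18]
Visit 11 → queue [7, 10, 3, 4, 9, 18]
Visit 7 → queue [10, 3, 4, 9, 18]
Visit 10 → queue [3, 4, 9, 18]
Visit 3 → queue [4, 9, 18]
Visit 4 → queue [9, 18]
Visit 9 → queue [18]
Visit 18 → queue []

2 6 8 13 14 1 5 12 15 16 17 11 7 10 3 4 9 18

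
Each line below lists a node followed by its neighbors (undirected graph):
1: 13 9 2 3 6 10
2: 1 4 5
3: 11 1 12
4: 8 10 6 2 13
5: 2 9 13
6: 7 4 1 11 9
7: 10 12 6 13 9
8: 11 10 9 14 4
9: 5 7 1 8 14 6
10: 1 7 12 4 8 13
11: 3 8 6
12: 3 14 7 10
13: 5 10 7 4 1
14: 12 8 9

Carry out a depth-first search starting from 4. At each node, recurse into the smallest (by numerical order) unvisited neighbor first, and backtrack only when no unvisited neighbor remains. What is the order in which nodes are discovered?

4 -> 2 -> 1 -> 3 -> 11 -> 6 -> 7 -> 9 -> 5 -> 13 -> 10 -> 8 -> 14 -> 12

Visit 4
4 → 2
2 → 1
1 → 3
3 → 11
11 → 6
6 → 7
7 → 9
9 → 5
5 → 13
13 → 10
10 → 8
8 → 14
14 → 12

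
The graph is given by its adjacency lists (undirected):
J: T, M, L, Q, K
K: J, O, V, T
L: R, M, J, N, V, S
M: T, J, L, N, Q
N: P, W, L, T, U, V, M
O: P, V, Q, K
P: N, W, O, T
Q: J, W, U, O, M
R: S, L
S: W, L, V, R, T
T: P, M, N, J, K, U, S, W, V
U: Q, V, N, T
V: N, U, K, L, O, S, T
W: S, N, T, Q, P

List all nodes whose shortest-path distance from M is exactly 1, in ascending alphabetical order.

J, L, N, Q, T

Level 0: M
Level 1: J, L, N, Q, T
Level 2: K, O, P, R, S, U, V, W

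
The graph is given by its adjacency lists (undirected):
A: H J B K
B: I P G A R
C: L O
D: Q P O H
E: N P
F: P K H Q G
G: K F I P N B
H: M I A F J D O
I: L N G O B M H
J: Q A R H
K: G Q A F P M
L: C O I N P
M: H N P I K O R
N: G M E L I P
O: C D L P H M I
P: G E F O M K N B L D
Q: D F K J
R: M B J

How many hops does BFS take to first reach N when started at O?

2

Level 0: O
Level 1: C, D, H, I, L, M, P
Level 2: A, B, E, F, G, J, K, N, Q, R
N first appears at level 2.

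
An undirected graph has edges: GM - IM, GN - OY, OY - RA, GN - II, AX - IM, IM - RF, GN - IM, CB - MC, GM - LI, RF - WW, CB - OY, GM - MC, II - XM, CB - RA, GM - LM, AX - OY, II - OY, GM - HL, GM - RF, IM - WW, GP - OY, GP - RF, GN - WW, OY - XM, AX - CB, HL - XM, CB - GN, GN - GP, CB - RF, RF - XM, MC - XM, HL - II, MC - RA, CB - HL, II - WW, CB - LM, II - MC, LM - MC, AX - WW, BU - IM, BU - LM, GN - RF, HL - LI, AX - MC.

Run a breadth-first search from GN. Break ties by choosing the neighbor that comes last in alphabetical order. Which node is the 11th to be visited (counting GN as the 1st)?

Visit GN; enqueue WW, RF, OY, IM, II, GP, CB → queue [WW, RF, OY, IM, II, GP, CB]
Visit WW; enqueue AX → queue [RF, OY, IM, II, GP, CB, AX]
Visit RF; enqueue XM, GM → queue [OY, IM, II, GP, CB, AX, XM, GM]
Visit OY; enqueue RA → queue [IM, II, GP, CB, AX, XM, GM, RA]
Visit IM; enqueue BU → queue [II, GP, CB, AX, XM, GM, RA, BU]
Visit II; enqueue MC, HL → queue [GP, CB, AX, XM, GM, RA, BU, MC, HL]
Visit GP → queue [CB, AX, XM, GM, RA, BU, MC, HL]
Visit CB; enqueue LM → queue [AX, XM, GM, RA, BU, MC, HL, LM]
Visit AX → queue [XM, GM, RA, BU, MC, HL, LM]
Visit XM → queue [GM, RA, BU, MC, HL, LM]
Visit GM; enqueue LI → queue [RA, BU, MC, HL, LM, LI]
Visit RA → queue [BU, MC, HL, LM, LI]
Visit BU → queue [MC, HL, LM, LI]
Visit MC → queue [HL, LM, LI]
Visit HL → queue [LM, LI]
Visit LM → queue [LI]
Visit LI → queue []

Visit order: GN, WW, RF, OY, IM, II, GP, CB, AX, XM, GM, RA, BU, MC, HL, LM, LI

GM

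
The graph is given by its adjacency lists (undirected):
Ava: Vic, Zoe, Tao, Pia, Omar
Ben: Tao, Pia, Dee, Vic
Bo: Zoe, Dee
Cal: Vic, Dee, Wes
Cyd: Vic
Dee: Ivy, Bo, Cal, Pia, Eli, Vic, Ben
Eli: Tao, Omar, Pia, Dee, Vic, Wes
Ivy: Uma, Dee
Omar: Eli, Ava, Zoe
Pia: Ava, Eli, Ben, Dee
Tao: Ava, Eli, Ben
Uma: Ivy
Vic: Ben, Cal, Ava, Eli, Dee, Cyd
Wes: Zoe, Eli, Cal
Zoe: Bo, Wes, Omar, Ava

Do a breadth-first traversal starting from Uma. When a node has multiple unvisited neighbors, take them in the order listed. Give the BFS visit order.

Uma Ivy Dee Bo Cal Pia Eli Vic Ben Zoe Wes Ava Tao Omar Cyd

Visit Uma; enqueue Ivy → queue [Ivy]
Visit Ivy; enqueue Dee → queue [Dee]
Visit Dee; enqueue Bo, Cal, Pia, Eli, Vic, Ben → queue [Bo, Cal, Pia, Eli, Vic, Ben]
Visit Bo; enqueue Zoe → queue [Cal, Pia, Eli, Vic, Ben, Zoe]
Visit Cal; enqueue Wes → queue [Pia, Eli, Vic, Ben, Zoe, Wes]
Visit Pia; enqueue Ava → queue [Eli, Vic, Ben, Zoe, Wes, Ava]
Visit Eli; enqueue Tao, Omar → queue [Vic, Ben, Zoe, Wes, Ava, Tao, Omar]
Visit Vic; enqueue Cyd → queue [Ben, Zoe, Wes, Ava, Tao, Omar, Cyd]
Visit Ben → queue [Zoe, Wes, Ava, Tao, Omar, Cyd]
Visit Zoe → queue [Wes, Ava, Tao, Omar, Cyd]
Visit Wes → queue [Ava, Tao, Omar, Cyd]
Visit Ava → queue [Tao, Omar, Cyd]
Visit Tao → queue [Omar, Cyd]
Visit Omar → queue [Cyd]
Visit Cyd → queue []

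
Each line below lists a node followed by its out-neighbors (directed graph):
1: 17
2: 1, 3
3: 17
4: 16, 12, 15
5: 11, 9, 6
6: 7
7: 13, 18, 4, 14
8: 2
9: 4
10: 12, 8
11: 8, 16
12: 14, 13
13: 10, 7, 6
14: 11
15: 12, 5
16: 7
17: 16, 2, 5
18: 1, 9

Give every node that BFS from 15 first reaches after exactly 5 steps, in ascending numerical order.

1, 3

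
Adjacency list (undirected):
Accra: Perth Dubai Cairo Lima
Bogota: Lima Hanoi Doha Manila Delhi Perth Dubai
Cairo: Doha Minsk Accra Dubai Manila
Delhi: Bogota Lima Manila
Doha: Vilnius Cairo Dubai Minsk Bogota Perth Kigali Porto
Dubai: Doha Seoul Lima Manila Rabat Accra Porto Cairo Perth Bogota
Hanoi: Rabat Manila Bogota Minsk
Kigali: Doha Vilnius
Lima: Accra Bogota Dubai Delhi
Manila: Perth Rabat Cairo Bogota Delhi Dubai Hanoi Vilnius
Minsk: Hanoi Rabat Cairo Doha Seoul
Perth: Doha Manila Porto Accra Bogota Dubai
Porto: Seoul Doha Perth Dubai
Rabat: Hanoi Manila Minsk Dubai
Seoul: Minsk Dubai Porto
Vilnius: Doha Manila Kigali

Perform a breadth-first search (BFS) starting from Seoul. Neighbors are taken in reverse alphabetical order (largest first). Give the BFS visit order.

Visit Seoul; enqueue Porto, Minsk, Dubai → queue [Porto, Minsk, Dubai]
Visit Porto; enqueue Perth, Doha → queue [Minsk, Dubai, Perth, Doha]
Visit Minsk; enqueue Rabat, Hanoi, Cairo → queue [Dubai, Perth, Doha, Rabat, Hanoi, Cairo]
Visit Dubai; enqueue Manila, Lima, Bogota, Accra → queue [Perth, Doha, Rabat, Hanoi, Cairo, Manila, Lima, Bogota, Accra]
Visit Perth → queue [Doha, Rabat, Hanoi, Cairo, Manila, Lima, Bogota, Accra]
Visit Doha; enqueue Vilnius, Kigali → queue [Rabat, Hanoi, Cairo, Manila, Lima, Bogota, Accra, Vilnius, Kigali]
Visit Rabat → queue [Hanoi, Cairo, Manila, Lima, Bogota, Accra, Vilnius, Kigali]
Visit Hanoi → queue [Cairo, Manila, Lima, Bogota, Accra, Vilnius, Kigali]
Visit Cairo → queue [Manila, Lima, Bogota, Accra, Vilnius, Kigali]
Visit Manila; enqueue Delhi → queue [Lima, Bogota, Accra, Vilnius, Kigali, Delhi]
Visit Lima → queue [Bogota, Accra, Vilnius, Kigali, Delhi]
Visit Bogota → queue [Accra, Vilnius, Kigali, Delhi]
Visit Accra → queue [Vilnius, Kigali, Delhi]
Visit Vilnius → queue [Kigali, Delhi]
Visit Kigali → queue [Delhi]
Visit Delhi → queue []

Seoul, Porto, Minsk, Dubai, Perth, Doha, Rabat, Hanoi, Cairo, Manila, Lima, Bogota, Accra, Vilnius, Kigali, Delhi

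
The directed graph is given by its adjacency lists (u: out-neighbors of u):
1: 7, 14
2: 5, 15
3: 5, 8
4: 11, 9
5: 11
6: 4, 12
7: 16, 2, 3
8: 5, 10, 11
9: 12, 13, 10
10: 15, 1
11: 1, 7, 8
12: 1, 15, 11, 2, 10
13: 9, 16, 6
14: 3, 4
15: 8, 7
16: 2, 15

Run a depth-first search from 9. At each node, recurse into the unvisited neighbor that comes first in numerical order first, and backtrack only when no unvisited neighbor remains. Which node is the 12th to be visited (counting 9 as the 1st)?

14

Visit 9
9 → 10
10 → 1
1 → 7
7 → 2
2 → 5
5 → 11
11 → 8
2 → 15
7 → 3
7 → 16
1 → 14
14 → 4
9 → 12
9 → 13
13 → 6

Visit order: 9, 10, 1, 7, 2, 5, 11, 8, 15, 3, 16, 14, 4, 12, 13, 6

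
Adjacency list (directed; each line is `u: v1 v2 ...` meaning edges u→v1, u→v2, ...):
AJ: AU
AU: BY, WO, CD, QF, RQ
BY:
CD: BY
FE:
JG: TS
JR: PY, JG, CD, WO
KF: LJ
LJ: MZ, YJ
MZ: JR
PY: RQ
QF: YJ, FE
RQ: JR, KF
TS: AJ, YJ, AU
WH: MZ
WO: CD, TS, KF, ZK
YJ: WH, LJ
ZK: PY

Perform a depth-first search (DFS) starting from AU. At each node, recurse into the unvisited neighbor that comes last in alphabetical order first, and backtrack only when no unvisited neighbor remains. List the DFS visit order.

Visit AU
AU → WO
WO → ZK
ZK → PY
PY → RQ
RQ → KF
KF → LJ
LJ → YJ
YJ → WH
WH → MZ
MZ → JR
JR → JG
JG → TS
TS → AJ
JR → CD
CD → BY
AU → QF
QF → FE

AU → WO → ZK → PY → RQ → KF → LJ → YJ → WH → MZ → JR → JG → TS → AJ → CD → BY → QF → FE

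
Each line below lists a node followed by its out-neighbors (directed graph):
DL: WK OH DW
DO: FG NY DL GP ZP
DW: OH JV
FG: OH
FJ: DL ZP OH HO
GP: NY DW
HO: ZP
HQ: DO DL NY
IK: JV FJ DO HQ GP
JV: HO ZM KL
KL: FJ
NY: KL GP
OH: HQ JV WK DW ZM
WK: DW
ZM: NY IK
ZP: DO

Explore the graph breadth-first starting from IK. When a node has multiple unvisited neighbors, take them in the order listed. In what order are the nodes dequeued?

IK → JV → FJ → DO → HQ → GP → HO → ZM → KL → DL → ZP → OH → FG → NY → DW → WK

Visit IK; enqueue JV, FJ, DO, HQ, GP → queue [JV, FJ, DO, HQ, GP]
Visit JV; enqueue HO, ZM, KL → queue [FJ, DO, HQ, GP, HO, ZM, KL]
Visit FJ; enqueue DL, ZP, OH → queue [DO, HQ, GP, HO, ZM, KL, DL, ZP, OH]
Visit DO; enqueue FG, NY → queue [HQ, GP, HO, ZM, KL, DL, ZP, OH, FG, NY]
Visit HQ → queue [GP, HO, ZM, KL, DL, ZP, OH, FG, NY]
Visit GP; enqueue DW → queue [HO, ZM, KL, DL, ZP, OH, FG, NY, DW]
Visit HO → queue [ZM, KL, DL, ZP, OH, FG, NY, DW]
Visit ZM → queue [KL, DL, ZP, OH, FG, NY, DW]
Visit KL → queue [DL, ZP, OH, FG, NY, DW]
Visit DL; enqueue WK → queue [ZP, OH, FG, NY, DW, WK]
Visit ZP → queue [OH, FG, NY, DW, WK]
Visit OH → queue [FG, NY, DW, WK]
Visit FG → queue [NY, DW, WK]
Visit NY → queue [DW, WK]
Visit DW → queue [WK]
Visit WK → queue []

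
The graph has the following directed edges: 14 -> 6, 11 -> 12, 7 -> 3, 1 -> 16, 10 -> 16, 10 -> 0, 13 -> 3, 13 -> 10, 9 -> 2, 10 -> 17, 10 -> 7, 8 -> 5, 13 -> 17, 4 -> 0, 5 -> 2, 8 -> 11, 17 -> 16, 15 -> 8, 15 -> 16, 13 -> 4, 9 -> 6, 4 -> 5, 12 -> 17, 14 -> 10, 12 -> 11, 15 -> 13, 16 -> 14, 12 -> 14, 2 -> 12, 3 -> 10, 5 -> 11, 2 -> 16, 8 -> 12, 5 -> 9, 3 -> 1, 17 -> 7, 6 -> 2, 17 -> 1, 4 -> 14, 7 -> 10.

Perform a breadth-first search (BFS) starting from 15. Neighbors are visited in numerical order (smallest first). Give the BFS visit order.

Visit 15; enqueue 8, 13, 16 → queue [8, 13, 16]
Visit 8; enqueue 5, 11, 12 → queue [13, 16, 5, 11, 12]
Visit 13; enqueue 3, 4, 10, 17 → queue [16, 5, 11, 12, 3, 4, 10, 17]
Visit 16; enqueue 14 → queue [5, 11, 12, 3, 4, 10, 17, 14]
Visit 5; enqueue 2, 9 → queue [11, 12, 3, 4, 10, 17, 14, 2, 9]
Visit 11 → queue [12, 3, 4, 10, 17, 14, 2, 9]
Visit 12 → queue [3, 4, 10, 17, 14, 2, 9]
Visit 3; enqueue 1 → queue [4, 10, 17, 14, 2, 9, 1]
Visit 4; enqueue 0 → queue [10, 17, 14, 2, 9, 1, 0]
Visit 10; enqueue 7 → queue [17, 14, 2, 9, 1, 0, 7]
Visit 17 → queue [14, 2, 9, 1, 0, 7]
Visit 14; enqueue 6 → queue [2, 9, 1, 0, 7, 6]
Visit 2 → queue [9, 1, 0, 7, 6]
Visit 9 → queue [1, 0, 7, 6]
Visit 1 → queue [0, 7, 6]
Visit 0 → queue [7, 6]
Visit 7 → queue [6]
Visit 6 → queue []

15 -> 8 -> 13 -> 16 -> 5 -> 11 -> 12 -> 3 -> 4 -> 10 -> 17 -> 14 -> 2 -> 9 -> 1 -> 0 -> 7 -> 6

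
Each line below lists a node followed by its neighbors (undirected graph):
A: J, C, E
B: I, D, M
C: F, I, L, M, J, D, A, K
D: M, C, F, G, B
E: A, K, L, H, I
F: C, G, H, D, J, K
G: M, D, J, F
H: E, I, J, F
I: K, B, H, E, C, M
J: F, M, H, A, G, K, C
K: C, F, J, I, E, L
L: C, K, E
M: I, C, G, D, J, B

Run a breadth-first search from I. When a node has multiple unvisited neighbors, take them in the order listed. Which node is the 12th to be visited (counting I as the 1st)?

Visit I; enqueue K, B, H, E, C, M → queue [K, B, H, E, C, M]
Visit K; enqueue F, J, L → queue [B, H, E, C, M, F, J, L]
Visit B; enqueue D → queue [H, E, C, M, F, J, L, D]
Visit H → queue [E, C, M, F, J, L, D]
Visit E; enqueue A → queue [C, M, F, J, L, D, A]
Visit C → queue [M, F, J, L, D, A]
Visit M; enqueue G → queue [F, J, L, D, A, G]
Visit F → queue [J, L, D, A, G]
Visit J → queue [L, D, A, G]
Visit L → queue [D, A, G]
Visit D → queue [A, G]
Visit A → queue [G]
Visit G → queue []

Visit order: I, K, B, H, E, C, M, F, J, L, D, A, G

A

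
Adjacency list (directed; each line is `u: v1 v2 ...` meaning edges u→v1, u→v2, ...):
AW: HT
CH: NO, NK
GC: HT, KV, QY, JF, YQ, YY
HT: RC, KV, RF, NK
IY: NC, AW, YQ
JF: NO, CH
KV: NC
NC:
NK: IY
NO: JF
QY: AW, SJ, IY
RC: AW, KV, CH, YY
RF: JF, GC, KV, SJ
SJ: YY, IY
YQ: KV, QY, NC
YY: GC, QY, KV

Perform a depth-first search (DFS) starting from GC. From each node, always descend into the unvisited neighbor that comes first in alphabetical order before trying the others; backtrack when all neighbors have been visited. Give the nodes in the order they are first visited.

GC → HT → KV → NC → NK → IY → AW → YQ → QY → SJ → YY → RC → CH → NO → JF → RF

Visit GC
GC → HT
HT → KV
KV → NC
HT → NK
NK → IY
IY → AW
IY → YQ
YQ → QY
QY → SJ
SJ → YY
HT → RC
RC → CH
CH → NO
NO → JF
HT → RF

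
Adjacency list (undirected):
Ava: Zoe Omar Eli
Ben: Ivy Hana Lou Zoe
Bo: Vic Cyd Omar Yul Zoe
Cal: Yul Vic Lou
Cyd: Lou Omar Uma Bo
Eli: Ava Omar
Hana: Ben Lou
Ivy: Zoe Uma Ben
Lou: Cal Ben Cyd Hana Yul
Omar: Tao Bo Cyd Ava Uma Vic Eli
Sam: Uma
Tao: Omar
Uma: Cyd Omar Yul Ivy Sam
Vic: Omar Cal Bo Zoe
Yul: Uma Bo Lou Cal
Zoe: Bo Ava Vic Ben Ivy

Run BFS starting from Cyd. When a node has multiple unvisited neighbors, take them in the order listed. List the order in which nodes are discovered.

Visit Cyd; enqueue Lou, Omar, Uma, Bo → queue [Lou, Omar, Uma, Bo]
Visit Lou; enqueue Cal, Ben, Hana, Yul → queue [Omar, Uma, Bo, Cal, Ben, Hana, Yul]
Visit Omar; enqueue Tao, Ava, Vic, Eli → queue [Uma, Bo, Cal, Ben, Hana, Yul, Tao, Ava, Vic, Eli]
Visit Uma; enqueue Ivy, Sam → queue [Bo, Cal, Ben, Hana, Yul, Tao, Ava, Vic, Eli, Ivy, Sam]
Visit Bo; enqueue Zoe → queue [Cal, Ben, Hana, Yul, Tao, Ava, Vic, Eli, Ivy, Sam, Zoe]
Visit Cal → queue [Ben, Hana, Yul, Tao, Ava, Vic, Eli, Ivy, Sam, Zoe]
Visit Ben → queue [Hana, Yul, Tao, Ava, Vic, Eli, Ivy, Sam, Zoe]
Visit Hana → queue [Yul, Tao, Ava, Vic, Eli, Ivy, Sam, Zoe]
Visit Yul → queue [Tao, Ava, Vic, Eli, Ivy, Sam, Zoe]
Visit Tao → queue [Ava, Vic, Eli, Ivy, Sam, Zoe]
Visit Ava → queue [Vic, Eli, Ivy, Sam, Zoe]
Visit Vic → queue [Eli, Ivy, Sam, Zoe]
Visit Eli → queue [Ivy, Sam, Zoe]
Visit Ivy → queue [Sam, Zoe]
Visit Sam → queue [Zoe]
Visit Zoe → queue []

Cyd -> Lou -> Omar -> Uma -> Bo -> Cal -> Ben -> Hana -> Yul -> Tao -> Ava -> Vic -> Eli -> Ivy -> Sam -> Zoe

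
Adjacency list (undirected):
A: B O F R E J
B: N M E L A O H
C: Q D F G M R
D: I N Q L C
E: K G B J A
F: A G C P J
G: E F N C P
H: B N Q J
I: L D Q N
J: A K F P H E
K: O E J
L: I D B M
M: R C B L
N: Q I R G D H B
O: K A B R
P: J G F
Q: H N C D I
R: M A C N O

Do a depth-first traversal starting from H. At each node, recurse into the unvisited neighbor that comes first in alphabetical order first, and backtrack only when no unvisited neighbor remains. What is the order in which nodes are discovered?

H → B → A → E → G → C → D → I → L → M → R → N → Q → O → K → J → F → P

Visit H
H → B
B → A
A → E
E → G
G → C
C → D
D → I
I → L
L → M
M → R
R → N
N → Q
R → O
O → K
K → J
J → F
F → P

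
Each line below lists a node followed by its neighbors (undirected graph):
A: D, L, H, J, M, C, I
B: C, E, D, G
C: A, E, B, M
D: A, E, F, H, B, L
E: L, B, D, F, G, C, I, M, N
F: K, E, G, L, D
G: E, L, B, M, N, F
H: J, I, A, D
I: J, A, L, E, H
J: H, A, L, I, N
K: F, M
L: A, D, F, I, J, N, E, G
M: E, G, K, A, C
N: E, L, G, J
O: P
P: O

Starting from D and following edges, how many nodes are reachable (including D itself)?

14

BFS from D visits: D, L, H, F, E, B, A, N, J, I, G, K, M, C
Reachable nodes: 14 of 16 total.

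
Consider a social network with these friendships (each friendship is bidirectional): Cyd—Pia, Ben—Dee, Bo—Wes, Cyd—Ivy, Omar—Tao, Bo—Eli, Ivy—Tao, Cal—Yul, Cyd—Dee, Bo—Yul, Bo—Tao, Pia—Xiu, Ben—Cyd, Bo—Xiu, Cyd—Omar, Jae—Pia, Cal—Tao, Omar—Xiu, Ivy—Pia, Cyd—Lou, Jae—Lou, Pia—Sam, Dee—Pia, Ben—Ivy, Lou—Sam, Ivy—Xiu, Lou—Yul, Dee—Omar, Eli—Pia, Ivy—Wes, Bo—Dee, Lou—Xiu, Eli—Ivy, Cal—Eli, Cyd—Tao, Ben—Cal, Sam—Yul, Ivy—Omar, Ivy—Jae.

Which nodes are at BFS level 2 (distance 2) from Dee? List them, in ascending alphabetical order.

Cal, Eli, Ivy, Jae, Lou, Sam, Tao, Wes, Xiu, Yul

Level 0: Dee
Level 1: Ben, Bo, Cyd, Omar, Pia
Level 2: Cal, Eli, Ivy, Jae, Lou, Sam, Tao, Wes, Xiu, Yul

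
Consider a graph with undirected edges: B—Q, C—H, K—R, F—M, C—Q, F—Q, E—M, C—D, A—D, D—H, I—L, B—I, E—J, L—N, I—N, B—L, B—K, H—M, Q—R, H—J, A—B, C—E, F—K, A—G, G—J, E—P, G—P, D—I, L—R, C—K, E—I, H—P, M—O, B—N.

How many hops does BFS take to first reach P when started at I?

Level 0: I
Level 1: B, D, E, L, N
Level 2: A, C, H, J, K, M, P, Q, R
Level 3: F, G, O
P first appears at level 2.

2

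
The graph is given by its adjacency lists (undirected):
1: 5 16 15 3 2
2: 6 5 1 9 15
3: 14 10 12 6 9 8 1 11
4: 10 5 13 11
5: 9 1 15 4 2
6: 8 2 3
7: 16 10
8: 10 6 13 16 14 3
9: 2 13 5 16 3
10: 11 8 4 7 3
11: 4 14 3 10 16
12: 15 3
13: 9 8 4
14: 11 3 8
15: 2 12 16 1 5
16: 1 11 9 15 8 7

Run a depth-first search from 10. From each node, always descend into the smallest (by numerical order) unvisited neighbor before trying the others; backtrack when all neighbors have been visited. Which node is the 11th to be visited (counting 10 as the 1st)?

13

Visit 10
10 → 3
3 → 1
1 → 2
2 → 5
5 → 4
4 → 11
11 → 14
14 → 8
8 → 6
8 → 13
13 → 9
9 → 16
16 → 7
16 → 15
15 → 12

Visit order: 10, 3, 1, 2, 5, 4, 11, 14, 8, 6, 13, 9, 16, 7, 15, 12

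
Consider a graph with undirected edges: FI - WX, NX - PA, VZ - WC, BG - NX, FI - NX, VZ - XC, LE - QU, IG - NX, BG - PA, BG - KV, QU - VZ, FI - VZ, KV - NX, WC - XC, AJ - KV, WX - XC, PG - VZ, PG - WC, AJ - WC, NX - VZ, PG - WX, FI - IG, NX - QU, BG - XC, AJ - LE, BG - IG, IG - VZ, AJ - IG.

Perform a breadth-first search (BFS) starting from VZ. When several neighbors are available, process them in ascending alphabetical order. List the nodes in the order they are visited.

VZ -> FI -> IG -> NX -> PG -> QU -> WC -> XC -> WX -> AJ -> BG -> KV -> PA -> LE

Visit VZ; enqueue FI, IG, NX, PG, QU, WC, XC → queue [FI, IG, NX, PG, QU, WC, XC]
Visit FI; enqueue WX → queue [IG, NX, PG, QU, WC, XC, WX]
Visit IG; enqueue AJ, BG → queue [NX, PG, QU, WC, XC, WX, AJ, BG]
Visit NX; enqueue KV, PA → queue [PG, QU, WC, XC, WX, AJ, BG, KV, PA]
Visit PG → queue [QU, WC, XC, WX, AJ, BG, KV, PA]
Visit QU; enqueue LE → queue [WC, XC, WX, AJ, BG, KV, PA, LE]
Visit WC → queue [XC, WX, AJ, BG, KV, PA, LE]
Visit XC → queue [WX, AJ, BG, KV, PA, LE]
Visit WX → queue [AJ, BG, KV, PA, LE]
Visit AJ → queue [BG, KV, PA, LE]
Visit BG → queue [KV, PA, LE]
Visit KV → queue [PA, LE]
Visit PA → queue [LE]
Visit LE → queue []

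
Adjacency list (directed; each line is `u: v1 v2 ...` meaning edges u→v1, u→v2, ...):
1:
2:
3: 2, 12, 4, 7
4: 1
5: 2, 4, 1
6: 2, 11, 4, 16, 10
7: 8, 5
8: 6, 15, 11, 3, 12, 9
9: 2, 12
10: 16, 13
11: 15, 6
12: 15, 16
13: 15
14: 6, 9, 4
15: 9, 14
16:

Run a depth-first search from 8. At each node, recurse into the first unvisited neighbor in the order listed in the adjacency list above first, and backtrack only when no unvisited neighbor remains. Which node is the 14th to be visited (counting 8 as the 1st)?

Visit 8
8 → 6
6 → 2
6 → 11
11 → 15
15 → 9
9 → 12
12 → 16
15 → 14
14 → 4
4 → 1
6 → 10
10 → 13
8 → 3
3 → 7
7 → 5

Visit order: 8, 6, 2, 11, 15, 9, 12, 16, 14, 4, 1, 10, 13, 3, 7, 5

3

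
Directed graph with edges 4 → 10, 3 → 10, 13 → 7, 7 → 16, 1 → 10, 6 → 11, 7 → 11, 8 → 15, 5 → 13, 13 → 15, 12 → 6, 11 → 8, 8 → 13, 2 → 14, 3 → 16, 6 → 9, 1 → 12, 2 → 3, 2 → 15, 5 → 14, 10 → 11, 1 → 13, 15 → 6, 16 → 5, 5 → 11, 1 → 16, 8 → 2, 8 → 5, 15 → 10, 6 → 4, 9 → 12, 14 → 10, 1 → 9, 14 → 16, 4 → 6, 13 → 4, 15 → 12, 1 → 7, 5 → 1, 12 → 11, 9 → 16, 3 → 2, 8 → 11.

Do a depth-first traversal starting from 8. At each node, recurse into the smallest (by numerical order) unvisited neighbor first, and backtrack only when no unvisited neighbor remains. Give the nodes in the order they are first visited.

Visit 8
8 → 2
2 → 3
3 → 10
10 → 11
3 → 16
16 → 5
5 → 1
1 → 7
1 → 9
9 → 12
12 → 6
6 → 4
1 → 13
13 → 15
5 → 14

8, 2, 3, 10, 11, 16, 5, 1, 7, 9, 12, 6, 4, 13, 15, 14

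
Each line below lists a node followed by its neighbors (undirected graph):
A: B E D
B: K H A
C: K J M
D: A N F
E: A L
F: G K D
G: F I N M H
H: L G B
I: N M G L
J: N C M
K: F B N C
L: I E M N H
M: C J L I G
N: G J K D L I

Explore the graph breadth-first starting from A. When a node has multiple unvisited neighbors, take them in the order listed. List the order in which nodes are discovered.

Visit A; enqueue B, E, D → queue [B, E, D]
Visit B; enqueue K, H → queue [E, D, K, H]
Visit E; enqueue L → queue [D, K, H, L]
Visit D; enqueue N, F → queue [K, H, L, N, F]
Visit K; enqueue C → queue [H, L, N, F, C]
Visit H; enqueue G → queue [L, N, F, C, G]
Visit L; enqueue I, M → queue [N, F, C, G, I, M]
Visit N; enqueue J → queue [F, C, G, I, M, J]
Visit F → queue [C, G, I, M, J]
Visit C → queue [G, I, M, J]
Visit G → queue [I, M, J]
Visit I → queue [M, J]
Visit M → queue [J]
Visit J → queue []

A, B, E, D, K, H, L, N, F, C, G, I, M, J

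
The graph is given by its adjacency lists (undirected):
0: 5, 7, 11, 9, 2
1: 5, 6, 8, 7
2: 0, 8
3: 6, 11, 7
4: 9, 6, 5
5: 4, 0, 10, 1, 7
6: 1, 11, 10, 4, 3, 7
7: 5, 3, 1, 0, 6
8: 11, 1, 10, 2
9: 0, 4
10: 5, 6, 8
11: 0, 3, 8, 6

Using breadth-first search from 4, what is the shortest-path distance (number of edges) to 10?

2

Level 0: 4
Level 1: 5, 6, 9
Level 2: 0, 1, 3, 7, 10, 11
Level 3: 2, 8
10 first appears at level 2.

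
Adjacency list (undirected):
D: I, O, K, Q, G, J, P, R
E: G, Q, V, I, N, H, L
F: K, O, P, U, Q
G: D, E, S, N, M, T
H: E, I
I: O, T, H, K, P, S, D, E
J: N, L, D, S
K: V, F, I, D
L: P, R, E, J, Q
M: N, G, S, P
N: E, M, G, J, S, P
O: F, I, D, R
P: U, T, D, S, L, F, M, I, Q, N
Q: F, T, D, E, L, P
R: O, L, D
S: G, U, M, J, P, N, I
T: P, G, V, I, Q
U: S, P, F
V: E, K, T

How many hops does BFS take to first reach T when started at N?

Level 0: N
Level 1: E, G, J, M, P, S
Level 2: D, F, H, I, L, Q, T, U, V
Level 3: K, O, R
T first appears at level 2.

2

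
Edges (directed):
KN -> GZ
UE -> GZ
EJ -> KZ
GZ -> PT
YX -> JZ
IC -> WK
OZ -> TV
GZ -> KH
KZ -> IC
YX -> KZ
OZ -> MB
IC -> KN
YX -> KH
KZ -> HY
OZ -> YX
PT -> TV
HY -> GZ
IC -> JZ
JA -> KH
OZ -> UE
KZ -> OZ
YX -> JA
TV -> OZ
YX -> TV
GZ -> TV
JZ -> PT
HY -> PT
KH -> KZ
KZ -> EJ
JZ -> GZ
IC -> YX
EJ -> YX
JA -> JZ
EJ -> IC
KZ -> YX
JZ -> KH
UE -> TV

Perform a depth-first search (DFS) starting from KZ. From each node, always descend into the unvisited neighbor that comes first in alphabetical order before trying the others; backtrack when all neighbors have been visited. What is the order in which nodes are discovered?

KZ EJ IC JZ GZ KH PT TV OZ MB UE YX JA KN WK HY

Visit KZ
KZ → EJ
EJ → IC
IC → JZ
JZ → GZ
GZ → KH
GZ → PT
PT → TV
TV → OZ
OZ → MB
OZ → UE
OZ → YX
YX → JA
IC → KN
IC → WK
KZ → HY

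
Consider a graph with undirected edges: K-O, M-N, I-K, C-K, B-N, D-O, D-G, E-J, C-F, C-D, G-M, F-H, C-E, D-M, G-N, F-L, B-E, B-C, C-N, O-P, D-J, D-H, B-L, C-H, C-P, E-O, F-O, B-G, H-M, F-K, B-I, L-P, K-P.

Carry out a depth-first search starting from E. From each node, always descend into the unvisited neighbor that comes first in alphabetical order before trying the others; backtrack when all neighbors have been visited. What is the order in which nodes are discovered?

E -> B -> C -> D -> G -> M -> H -> F -> K -> I -> O -> P -> L -> N -> J

Visit E
E → B
B → C
C → D
D → G
G → M
M → H
H → F
F → K
K → I
K → O
O → P
P → L
M → N
D → J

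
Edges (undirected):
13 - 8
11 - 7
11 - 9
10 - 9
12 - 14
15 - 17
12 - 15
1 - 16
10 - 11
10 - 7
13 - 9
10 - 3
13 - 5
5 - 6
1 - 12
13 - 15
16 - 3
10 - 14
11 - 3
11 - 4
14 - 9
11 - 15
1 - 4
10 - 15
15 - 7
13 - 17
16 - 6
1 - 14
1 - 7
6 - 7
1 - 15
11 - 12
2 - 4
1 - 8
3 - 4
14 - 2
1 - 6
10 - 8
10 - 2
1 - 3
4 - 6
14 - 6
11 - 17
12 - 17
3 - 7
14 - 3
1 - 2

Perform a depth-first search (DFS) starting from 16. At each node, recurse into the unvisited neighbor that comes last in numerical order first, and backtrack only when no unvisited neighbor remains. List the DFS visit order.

Visit 16
16 → 6
6 → 14
14 → 12
12 → 17
17 → 15
15 → 13
13 → 9
9 → 11
11 → 10
10 → 8
8 → 1
1 → 7
7 → 3
3 → 4
4 → 2
13 → 5

16, 6, 14, 12, 17, 15, 13, 9, 11, 10, 8, 1, 7, 3, 4, 2, 5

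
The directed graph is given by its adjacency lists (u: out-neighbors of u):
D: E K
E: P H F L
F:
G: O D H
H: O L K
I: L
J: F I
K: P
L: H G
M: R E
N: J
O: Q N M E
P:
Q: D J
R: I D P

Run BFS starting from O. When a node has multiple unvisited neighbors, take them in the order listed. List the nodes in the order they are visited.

O, Q, N, M, E, D, J, R, P, H, F, L, K, I, G

Visit O; enqueue Q, N, M, E → queue [Q, N, M, E]
Visit Q; enqueue D, J → queue [N, M, E, D, J]
Visit N → queue [M, E, D, J]
Visit M; enqueue R → queue [E, D, J, R]
Visit E; enqueue P, H, F, L → queue [D, J, R, P, H, F, L]
Visit D; enqueue K → queue [J, R, P, H, F, L, K]
Visit J; enqueue I → queue [R, P, H, F, L, K, I]
Visit R → queue [P, H, F, L, K, I]
Visit P → queue [H, F, L, K, I]
Visit H → queue [F, L, K, I]
Visit F → queue [L, K, I]
Visit L; enqueue G → queue [K, I, G]
Visit K → queue [I, G]
Visit I → queue [G]
Visit G → queue []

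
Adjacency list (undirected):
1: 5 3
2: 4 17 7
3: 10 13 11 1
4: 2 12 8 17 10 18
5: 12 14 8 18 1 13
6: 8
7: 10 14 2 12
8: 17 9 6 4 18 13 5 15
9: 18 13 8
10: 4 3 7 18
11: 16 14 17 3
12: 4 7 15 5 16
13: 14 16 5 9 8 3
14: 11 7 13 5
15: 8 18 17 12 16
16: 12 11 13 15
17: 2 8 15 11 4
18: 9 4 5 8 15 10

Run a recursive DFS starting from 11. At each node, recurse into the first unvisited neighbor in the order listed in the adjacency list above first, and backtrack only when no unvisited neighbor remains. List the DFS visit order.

Visit 11
11 → 16
16 → 12
12 → 4
4 → 2
2 → 17
17 → 8
8 → 9
9 → 18
18 → 5
5 → 14
14 → 7
7 → 10
10 → 3
3 → 13
3 → 1
18 → 15
8 → 6

11 16 12 4 2 17 8 9 18 5 14 7 10 3 13 1 15 6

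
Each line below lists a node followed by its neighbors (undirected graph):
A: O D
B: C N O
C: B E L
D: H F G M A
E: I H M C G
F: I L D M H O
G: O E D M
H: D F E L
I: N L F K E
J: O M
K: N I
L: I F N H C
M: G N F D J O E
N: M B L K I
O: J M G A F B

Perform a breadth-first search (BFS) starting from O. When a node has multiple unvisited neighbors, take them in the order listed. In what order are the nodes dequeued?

O -> J -> M -> G -> A -> F -> B -> N -> D -> E -> I -> L -> H -> C -> K

Visit O; enqueue J, M, G, A, F, B → queue [J, M, G, A, F, B]
Visit J → queue [M, G, A, F, B]
Visit M; enqueue N, D, E → queue [G, A, F, B, N, D, E]
Visit G → queue [A, F, B, N, D, E]
Visit A → queue [F, B, N, D, E]
Visit F; enqueue I, L, H → queue [B, N, D, E, I, L, H]
Visit B; enqueue C → queue [N, D, E, I, L, H, C]
Visit N; enqueue K → queue [D, E, I, L, H, C, K]
Visit D → queue [E, I, L, H, C, K]
Visit E → queue [I, L, H, C, K]
Visit I → queue [L, H, C, K]
Visit L → queue [H, C, K]
Visit H → queue [C, K]
Visit C → queue [K]
Visit K → queue []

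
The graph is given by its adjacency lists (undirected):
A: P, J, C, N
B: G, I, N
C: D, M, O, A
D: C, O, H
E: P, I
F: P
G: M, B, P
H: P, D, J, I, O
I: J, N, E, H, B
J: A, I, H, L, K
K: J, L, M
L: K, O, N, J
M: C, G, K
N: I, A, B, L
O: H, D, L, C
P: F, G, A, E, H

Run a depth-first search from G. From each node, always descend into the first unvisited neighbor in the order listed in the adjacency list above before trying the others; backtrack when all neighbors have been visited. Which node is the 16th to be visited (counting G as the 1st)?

E

Visit G
G → M
M → C
C → D
D → O
O → H
H → P
P → F
P → A
A → J
J → I
I → N
N → B
N → L
L → K
I → E

Visit order: G, M, C, D, O, H, P, F, A, J, I, N, B, L, K, E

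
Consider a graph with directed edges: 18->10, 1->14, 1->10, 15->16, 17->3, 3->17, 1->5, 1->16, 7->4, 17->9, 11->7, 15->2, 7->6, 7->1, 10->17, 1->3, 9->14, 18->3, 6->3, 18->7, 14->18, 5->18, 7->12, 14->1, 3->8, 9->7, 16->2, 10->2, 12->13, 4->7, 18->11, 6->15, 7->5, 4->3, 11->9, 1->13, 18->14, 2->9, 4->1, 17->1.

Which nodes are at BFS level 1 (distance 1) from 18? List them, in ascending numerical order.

3, 7, 10, 11, 14

Level 0: 18
Level 1: 3, 7, 10, 11, 14
Level 2: 1, 2, 4, 5, 6, 8, 9, 12, 17
Level 3: 13, 15, 16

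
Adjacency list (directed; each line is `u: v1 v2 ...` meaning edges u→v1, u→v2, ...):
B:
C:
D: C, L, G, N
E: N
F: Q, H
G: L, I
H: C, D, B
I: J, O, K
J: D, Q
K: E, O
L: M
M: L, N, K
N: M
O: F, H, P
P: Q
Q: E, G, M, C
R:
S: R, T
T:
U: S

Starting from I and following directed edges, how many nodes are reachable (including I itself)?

16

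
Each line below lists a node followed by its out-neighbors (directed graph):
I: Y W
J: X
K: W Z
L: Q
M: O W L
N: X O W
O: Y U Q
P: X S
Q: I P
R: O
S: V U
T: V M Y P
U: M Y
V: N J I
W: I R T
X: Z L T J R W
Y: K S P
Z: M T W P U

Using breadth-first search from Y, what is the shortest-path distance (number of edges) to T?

3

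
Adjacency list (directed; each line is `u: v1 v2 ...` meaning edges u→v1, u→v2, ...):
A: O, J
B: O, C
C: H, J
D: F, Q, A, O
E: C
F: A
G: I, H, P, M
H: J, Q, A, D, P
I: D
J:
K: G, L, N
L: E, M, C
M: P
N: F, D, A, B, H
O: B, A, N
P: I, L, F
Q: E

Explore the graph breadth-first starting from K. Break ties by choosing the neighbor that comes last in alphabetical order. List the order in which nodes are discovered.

Visit K; enqueue N, L, G → queue [N, L, G]
Visit N; enqueue H, F, D, B, A → queue [L, G, H, F, D, B, A]
Visit L; enqueue M, E, C → queue [G, H, F, D, B, A, M, E, C]
Visit G; enqueue P, I → queue [H, F, D, B, A, M, E, C, P, I]
Visit H; enqueue Q, J → queue [F, D, B, A, M, E, C, P, I, Q, J]
Visit F → queue [D, B, A, M, E, C, P, I, Q, J]
Visit D; enqueue O → queue [B, A, M, E, C, P, I, Q, J, O]
Visit B → queue [A, M, E, C, P, I, Q, J, O]
Visit A → queue [M, E, C, P, I, Q, J, O]
Visit M → queue [E, C, P, I, Q, J, O]
Visit E → queue [C, P, I, Q, J, O]
Visit C → queue [P, I, Q, J, O]
Visit P → queue [I, Q, J, O]
Visit I → queue [Q, J, O]
Visit Q → queue [J, O]
Visit J → queue [O]
Visit O → queue []

K, N, L, G, H, F, D, B, A, M, E, C, P, I, Q, J, O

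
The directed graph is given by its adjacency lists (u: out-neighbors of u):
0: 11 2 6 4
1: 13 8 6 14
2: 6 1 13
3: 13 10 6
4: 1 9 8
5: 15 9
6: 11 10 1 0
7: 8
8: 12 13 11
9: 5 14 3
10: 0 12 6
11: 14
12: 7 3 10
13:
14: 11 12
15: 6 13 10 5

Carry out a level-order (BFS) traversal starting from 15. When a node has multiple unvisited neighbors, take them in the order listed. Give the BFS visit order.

Visit 15; enqueue 6, 13, 10, 5 → queue [6, 13, 10, 5]
Visit 6; enqueue 11, 1, 0 → queue [13, 10, 5, 11, 1, 0]
Visit 13 → queue [10, 5, 11, 1, 0]
Visit 10; enqueue 12 → queue [5, 11, 1, 0, 12]
Visit 5; enqueue 9 → queue [11, 1, 0, 12, 9]
Visit 11; enqueue 14 → queue [1, 0, 12, 9, 14]
Visit 1; enqueue 8 → queue [0, 12, 9, 14, 8]
Visit 0; enqueue 2, 4 → queue [12, 9, 14, 8, 2, 4]
Visit 12; enqueue 7, 3 → queue [9, 14, 8, 2, 4, 7, 3]
Visit 9 → queue [14, 8, 2, 4, 7, 3]
Visit 14 → queue [8, 2, 4, 7, 3]
Visit 8 → queue [2, 4, 7, 3]
Visit 2 → queue [4, 7, 3]
Visit 4 → queue [7, 3]
Visit 7 → queue [3]
Visit 3 → queue []

15, 6, 13, 10, 5, 11, 1, 0, 12, 9, 14, 8, 2, 4, 7, 3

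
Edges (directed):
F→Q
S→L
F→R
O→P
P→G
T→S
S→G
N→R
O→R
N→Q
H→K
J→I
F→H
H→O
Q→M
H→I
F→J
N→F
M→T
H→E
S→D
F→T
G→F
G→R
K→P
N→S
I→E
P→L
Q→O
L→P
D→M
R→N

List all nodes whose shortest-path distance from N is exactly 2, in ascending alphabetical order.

Level 0: N
Level 1: F, Q, R, S
Level 2: D, G, H, J, L, M, O, T
Level 3: E, I, K, P

D, G, H, J, L, M, O, T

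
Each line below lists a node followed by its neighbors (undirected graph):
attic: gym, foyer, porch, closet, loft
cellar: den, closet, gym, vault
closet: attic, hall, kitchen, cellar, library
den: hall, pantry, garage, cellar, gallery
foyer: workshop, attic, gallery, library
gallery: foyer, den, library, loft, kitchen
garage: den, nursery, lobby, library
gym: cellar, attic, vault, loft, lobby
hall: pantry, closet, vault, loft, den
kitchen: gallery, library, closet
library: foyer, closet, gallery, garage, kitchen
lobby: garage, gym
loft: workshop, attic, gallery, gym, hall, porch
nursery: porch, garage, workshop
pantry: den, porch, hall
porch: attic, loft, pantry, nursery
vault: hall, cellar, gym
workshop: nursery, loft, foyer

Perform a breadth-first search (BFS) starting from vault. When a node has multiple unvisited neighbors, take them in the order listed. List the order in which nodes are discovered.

Visit vault; enqueue hall, cellar, gym → queue [hall, cellar, gym]
Visit hall; enqueue pantry, closet, loft, den → queue [cellar, gym, pantry, closet, loft, den]
Visit cellar → queue [gym, pantry, closet, loft, den]
Visit gym; enqueue attic, lobby → queue [pantry, closet, loft, den, attic, lobby]
Visit pantry; enqueue porch → queue [closet, loft, den, attic, lobby, porch]
Visit closet; enqueue kitchen, library → queue [loft, den, attic, lobby, porch, kitchen, library]
Visit loft; enqueue workshop, gallery → queue [den, attic, lobby, porch, kitchen, library, workshop, gallery]
Visit den; enqueue garage → queue [attic, lobby, porch, kitchen, library, workshop, gallery, garage]
Visit attic; enqueue foyer → queue [lobby, porch, kitchen, library, workshop, gallery, garage, foyer]
Visit lobby → queue [porch, kitchen, library, workshop, gallery, garage, foyer]
Visit porch; enqueue nursery → queue [kitchen, library, workshop, gallery, garage, foyer, nursery]
Visit kitchen → queue [library, workshop, gallery, garage, foyer, nursery]
Visit library → queue [workshop, gallery, garage, foyer, nursery]
Visit workshop → queue [gallery, garage, foyer, nursery]
Visit gallery → queue [garage, foyer, nursery]
Visit garage → queue [foyer, nursery]
Visit foyer → queue [nursery]
Visit nursery → queue []

vault -> hall -> cellar -> gym -> pantry -> closet -> loft -> den -> attic -> lobby -> porch -> kitchen -> library -> workshop -> gallery -> garage -> foyer -> nursery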